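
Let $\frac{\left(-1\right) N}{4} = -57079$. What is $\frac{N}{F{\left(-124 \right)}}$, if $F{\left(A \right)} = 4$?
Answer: $57079$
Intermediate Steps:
$N = 228316$ ($N = \left(-4\right) \left(-57079\right) = 228316$)
$\frac{N}{F{\left(-124 \right)}} = \frac{228316}{4} = 228316 \cdot \frac{1}{4} = 57079$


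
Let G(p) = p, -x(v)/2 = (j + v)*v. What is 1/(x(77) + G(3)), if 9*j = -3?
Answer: -3/35411 ≈ -8.4719e-5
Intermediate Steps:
j = -⅓ (j = (⅑)*(-3) = -⅓ ≈ -0.33333)
x(v) = -2*v*(-⅓ + v) (x(v) = -2*(-⅓ + v)*v = -2*v*(-⅓ + v))
1/(x(77) + G(3)) = 1/((⅔)*77*(1 - 3*77) + 3) = 1/((⅔)*77*(1 - 231) + 3) = 1/((⅔)*77*(-230) + 3) = 1/(-35420/3 + 3) = 1/(-35411/3) = -3/35411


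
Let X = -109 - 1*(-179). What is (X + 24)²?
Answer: 8836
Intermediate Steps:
X = 70 (X = -109 + 179 = 70)
(X + 24)² = (70 + 24)² = 94² = 8836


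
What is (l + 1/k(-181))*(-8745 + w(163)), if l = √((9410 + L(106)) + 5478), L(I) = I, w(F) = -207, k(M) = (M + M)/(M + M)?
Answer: -8952 - 187992*√34 ≈ -1.1051e+6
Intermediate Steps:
k(M) = 1 (k(M) = (2*M)/((2*M)) = (2*M)*(1/(2*M)) = 1)
l = 21*√34 (l = √((9410 + 106) + 5478) = √(9516 + 5478) = √14994 = 21*√34 ≈ 122.45)
(l + 1/k(-181))*(-8745 + w(163)) = (21*√34 + 1/1)*(-8745 - 207) = (21*√34 + 1)*(-8952) = (1 + 21*√34)*(-8952) = -8952 - 187992*√34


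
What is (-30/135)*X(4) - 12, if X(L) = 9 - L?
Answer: -118/9 ≈ -13.111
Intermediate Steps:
(-30/135)*X(4) - 12 = (-30/135)*(9 - 1*4) - 12 = (-30*1/135)*(9 - 4) - 12 = -2/9*5 - 12 = -10/9 - 12 = -118/9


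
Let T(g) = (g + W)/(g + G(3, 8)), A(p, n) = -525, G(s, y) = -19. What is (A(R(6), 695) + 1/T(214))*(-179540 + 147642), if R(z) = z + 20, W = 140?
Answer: 987003865/59 ≈ 1.6729e+7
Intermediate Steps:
R(z) = 20 + z
T(g) = (140 + g)/(-19 + g) (T(g) = (g + 140)/(g - 19) = (140 + g)/(-19 + g))
(A(R(6), 695) + 1/T(214))*(-179540 + 147642) = (-525 + 1/((140 + 214)/(-19 + 214)))*(-179540 + 147642) = (-525 + 1/(354/195))*(-31898) = (-525 + 1/((1/195)*354))*(-31898) = (-525 + 1/(118/65))*(-31898) = (-525 + 65/118)*(-31898) = -61885/118*(-31898) = 987003865/59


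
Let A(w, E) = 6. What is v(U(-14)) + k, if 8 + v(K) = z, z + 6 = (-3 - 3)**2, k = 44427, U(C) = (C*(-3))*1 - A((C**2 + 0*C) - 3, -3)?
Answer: 44449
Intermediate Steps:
U(C) = -6 - 3*C (U(C) = (C*(-3))*1 - 1*6 = -3*C*1 - 6 = -3*C - 6 = -6 - 3*C)
z = 30 (z = -6 + (-3 - 3)**2 = -6 + (-6)**2 = -6 + 36 = 30)
v(K) = 22 (v(K) = -8 + 30 = 22)
v(U(-14)) + k = 22 + 44427 = 44449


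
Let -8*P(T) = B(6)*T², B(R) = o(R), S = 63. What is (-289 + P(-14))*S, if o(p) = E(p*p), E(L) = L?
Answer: -73773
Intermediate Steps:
o(p) = p² (o(p) = p*p = p²)
B(R) = R²
P(T) = -9*T²/2 (P(T) = -6²*T²/8 = -9*T²/2)
(-289 + P(-14))*S = (-289 - 9/2*(-14)²)*63 = (-289 - 9/2*196)*63 = (-289 - 882)*63 = -1171*63 = -73773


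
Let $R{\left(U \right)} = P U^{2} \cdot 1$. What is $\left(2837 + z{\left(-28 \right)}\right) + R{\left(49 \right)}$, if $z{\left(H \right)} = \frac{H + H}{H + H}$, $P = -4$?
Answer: $-6766$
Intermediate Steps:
$z{\left(H \right)} = 1$ ($z{\left(H \right)} = \frac{2 H}{2 H} = 2 H \frac{1}{2 H} = 1$)
$R{\left(U \right)} = - 4 U^{2}$ ($R{\left(U \right)} = - 4 U^{2} \cdot 1 = - 4 U^{2}$)
$\left(2837 + z{\left(-28 \right)}\right) + R{\left(49 \right)} = \left(2837 + 1\right) - 4 \cdot 49^{2} = 2838 - 9604 = -6766$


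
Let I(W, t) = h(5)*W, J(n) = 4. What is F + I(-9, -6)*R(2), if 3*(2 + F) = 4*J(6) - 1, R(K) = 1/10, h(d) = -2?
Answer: 24/5 ≈ 4.8000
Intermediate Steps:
R(K) = ⅒
I(W, t) = -2*W
F = 3 (F = -2 + (4*4 - 1)/3 = -2 + (16 - 1)/3 = -2 + (⅓)*15 = -2 + 5 = 3)
F + I(-9, -6)*R(2) = 3 - 2*(-9)*(⅒) = 3 + 18*(⅒) = 3 + 9/5 = 24/5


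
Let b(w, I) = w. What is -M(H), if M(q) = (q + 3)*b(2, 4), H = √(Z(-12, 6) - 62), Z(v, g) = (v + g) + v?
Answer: -6 - 8*I*√5 ≈ -6.0 - 17.889*I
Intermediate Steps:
Z(v, g) = g + 2*v (Z(v, g) = (g + v) + v = g + 2*v)
H = 4*I*√5 (H = √((6 + 2*(-12)) - 62) = √((6 - 24) - 62) = √(-18 - 62) = √(-80) = 4*I*√5 ≈ 8.9443*I)
M(q) = 6 + 2*q (M(q) = (q + 3)*2 = (3 + q)*2 = 6 + 2*q)
-M(H) = -(6 + 2*(4*I*√5)) = -(6 + 8*I*√5) = -6 - 8*I*√5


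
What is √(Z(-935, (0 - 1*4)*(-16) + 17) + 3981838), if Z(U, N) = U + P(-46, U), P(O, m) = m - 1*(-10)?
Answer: √3979978 ≈ 1995.0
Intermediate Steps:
P(O, m) = 10 + m (P(O, m) = m + 10 = 10 + m)
Z(U, N) = 10 + 2*U (Z(U, N) = U + (10 + U) = 10 + 2*U)
√(Z(-935, (0 - 1*4)*(-16) + 17) + 3981838) = √((10 + 2*(-935)) + 3981838) = √((10 - 1870) + 3981838) = √(-1860 + 3981838) = √3979978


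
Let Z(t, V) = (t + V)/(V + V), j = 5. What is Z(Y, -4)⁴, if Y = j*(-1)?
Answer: 6561/4096 ≈ 1.6018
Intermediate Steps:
Y = -5 (Y = 5*(-1) = -5)
Z(t, V) = (V + t)/(2*V) (Z(t, V) = (V + t)/((2*V)) = (V + t)*(1/(2*V)) = (V + t)/(2*V))
Z(Y, -4)⁴ = ((½)*(-4 - 5)/(-4))⁴ = ((½)*(-¼)*(-9))⁴ = (9/8)⁴ = 6561/4096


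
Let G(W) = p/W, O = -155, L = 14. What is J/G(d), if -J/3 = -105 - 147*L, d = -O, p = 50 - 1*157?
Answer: -1005795/107 ≈ -9400.0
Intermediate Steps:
p = -107 (p = 50 - 157 = -107)
d = 155 (d = -1*(-155) = 155)
G(W) = -107/W
J = 6489 (J = -3*(-105 - 147*14) = -3*(-105 - 2058) = -3*(-2163) = 6489)
J/G(d) = 6489/((-107/155)) = 6489/((-107*1/155)) = 6489/(-107/155) = 6489*(-155/107) = -1005795/107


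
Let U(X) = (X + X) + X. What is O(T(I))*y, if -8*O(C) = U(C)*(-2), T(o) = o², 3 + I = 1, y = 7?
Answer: 21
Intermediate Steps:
I = -2 (I = -3 + 1 = -2)
U(X) = 3*X (U(X) = 2*X + X = 3*X)
O(C) = 3*C/4 (O(C) = -3*C*(-2)/8 = -(-3)*C/4 = 3*C/4)
O(T(I))*y = ((¾)*(-2)²)*7 = ((¾)*4)*7 = 3*7 = 21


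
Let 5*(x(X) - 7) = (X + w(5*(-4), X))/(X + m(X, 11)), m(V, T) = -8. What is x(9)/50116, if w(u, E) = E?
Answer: 53/250580 ≈ 0.00021151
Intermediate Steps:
x(X) = 7 + 2*X/(5*(-8 + X)) (x(X) = 7 + ((X + X)/(X - 8))/5 = 7 + ((2*X)/(-8 + X))/5 = 7 + (2*X/(-8 + X))/5 = 7 + 2*X/(5*(-8 + X)))
x(9)/50116 = ((-280 + 37*9)/(5*(-8 + 9)))/50116 = ((1/5)*(-280 + 333)/1)*(1/50116) = ((1/5)*1*53)*(1/50116) = (53/5)*(1/50116) = 53/250580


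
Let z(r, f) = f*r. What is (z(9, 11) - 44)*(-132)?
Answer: -7260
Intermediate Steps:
(z(9, 11) - 44)*(-132) = (11*9 - 44)*(-132) = (99 - 44)*(-132) = 55*(-132) = -7260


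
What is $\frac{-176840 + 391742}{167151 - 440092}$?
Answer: $- \frac{214902}{272941} \approx -0.78736$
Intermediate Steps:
$\frac{-176840 + 391742}{167151 - 440092} = \frac{214902}{-272941} = 214902 \left(- \frac{1}{272941}\right) = - \frac{214902}{272941}$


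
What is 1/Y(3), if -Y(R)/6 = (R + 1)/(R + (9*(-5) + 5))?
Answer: 37/24 ≈ 1.5417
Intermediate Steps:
Y(R) = -6*(1 + R)/(-40 + R) (Y(R) = -6*(R + 1)/(R + (9*(-5) + 5)) = -6*(1 + R)/(R + (-45 + 5)) = -6*(1 + R)/(R - 40) = -6*(1 + R)/(-40 + R))
1/Y(3) = 1/(6*(-1 - 1*3)/(-40 + 3)) = 1/(6*(-1 - 3)/(-37)) = 1/(6*(-1/37)*(-4)) = 1/(24/37) = 37/24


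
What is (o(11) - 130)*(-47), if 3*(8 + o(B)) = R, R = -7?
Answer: 19787/3 ≈ 6595.7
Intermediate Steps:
o(B) = -31/3 (o(B) = -8 + (⅓)*(-7) = -8 - 7/3 = -31/3)
(o(11) - 130)*(-47) = (-31/3 - 130)*(-47) = -421/3*(-47) = 19787/3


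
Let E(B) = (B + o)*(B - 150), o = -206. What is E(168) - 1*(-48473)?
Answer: 47789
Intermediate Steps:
E(B) = (-206 + B)*(-150 + B) (E(B) = (B - 206)*(B - 150) = (-206 + B)*(-150 + B))
E(168) - 1*(-48473) = (30900 + 168² - 356*168) - 1*(-48473) = (30900 + 28224 - 59808) + 48473 = -684 + 48473 = 47789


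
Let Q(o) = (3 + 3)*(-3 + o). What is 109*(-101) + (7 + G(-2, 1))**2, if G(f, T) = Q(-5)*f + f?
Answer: -808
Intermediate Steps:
Q(o) = -18 + 6*o (Q(o) = 6*(-3 + o) = -18 + 6*o)
G(f, T) = -47*f (G(f, T) = (-18 + 6*(-5))*f + f = (-18 - 30)*f + f = -48*f + f = -47*f)
109*(-101) + (7 + G(-2, 1))**2 = 109*(-101) + (7 - 47*(-2))**2 = -11009 + (7 + 94)**2 = -11009 + 101**2 = -11009 + 10201 = -808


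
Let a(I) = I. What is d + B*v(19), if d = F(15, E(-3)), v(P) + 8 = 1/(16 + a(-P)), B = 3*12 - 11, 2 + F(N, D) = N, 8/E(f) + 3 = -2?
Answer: -586/3 ≈ -195.33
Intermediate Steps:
E(f) = -8/5 (E(f) = 8/(-3 - 2) = 8/(-5) = 8*(-⅕) = -8/5)
F(N, D) = -2 + N
B = 25 (B = 36 - 11 = 25)
v(P) = -8 + 1/(16 - P)
d = 13 (d = -2 + 15 = 13)
d + B*v(19) = 13 + 25*((127 - 8*19)/(-16 + 19)) = 13 + 25*((127 - 152)/3) = 13 + 25*((⅓)*(-25)) = 13 + 25*(-25/3) = 13 - 625/3 = -586/3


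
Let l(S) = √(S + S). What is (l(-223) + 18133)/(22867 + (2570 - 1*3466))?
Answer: 18133/21971 + I*√446/21971 ≈ 0.82532 + 0.00096121*I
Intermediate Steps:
l(S) = √2*√S (l(S) = √(2*S) = √2*√S)
(l(-223) + 18133)/(22867 + (2570 - 1*3466)) = (√2*√(-223) + 18133)/(22867 + (2570 - 1*3466)) = (√2*(I*√223) + 18133)/(22867 + (2570 - 3466)) = (I*√446 + 18133)/(22867 - 896) = (18133 + I*√446)/21971 = (18133 + I*√446)*(1/21971) = 18133/21971 + I*√446/21971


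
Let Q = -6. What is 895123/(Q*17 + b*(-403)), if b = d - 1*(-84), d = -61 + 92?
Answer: -895123/46447 ≈ -19.272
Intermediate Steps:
d = 31
b = 115 (b = 31 - 1*(-84) = 31 + 84 = 115)
895123/(Q*17 + b*(-403)) = 895123/(-6*17 + 115*(-403)) = 895123/(-102 - 46345) = 895123/(-46447) = 895123*(-1/46447) = -895123/46447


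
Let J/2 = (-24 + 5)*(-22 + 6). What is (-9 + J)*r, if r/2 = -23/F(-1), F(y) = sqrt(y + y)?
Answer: 13777*I*sqrt(2) ≈ 19484.0*I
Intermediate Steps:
F(y) = sqrt(2)*sqrt(y) (F(y) = sqrt(2*y) = sqrt(2)*sqrt(y))
r = 23*I*sqrt(2) (r = 2*(-23*(-I*sqrt(2)/2)) = 2*(-(-23)*I*sqrt(2)/2) = 2*(23*I*sqrt(2)/2) = 23*I*sqrt(2) ≈ 32.527*I)
J = 608 (J = 2*((-24 + 5)*(-22 + 6)) = 2*(-19*(-16)) = 2*304 = 608)
(-9 + J)*r = (-9 + 608)*(23*I*sqrt(2)) = 599*(23*I*sqrt(2)) = 13777*I*sqrt(2)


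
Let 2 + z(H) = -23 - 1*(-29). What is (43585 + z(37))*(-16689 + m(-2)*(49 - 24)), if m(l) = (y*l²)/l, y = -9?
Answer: -707841771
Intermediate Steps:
z(H) = 4 (z(H) = -2 + (-23 - 1*(-29)) = -2 + (-23 + 29) = -2 + 6 = 4)
m(l) = -9*l (m(l) = (-9*l²)/l = -9*l)
(43585 + z(37))*(-16689 + m(-2)*(49 - 24)) = (43585 + 4)*(-16689 + (-9*(-2))*(49 - 24)) = 43589*(-16689 + 18*25) = 43589*(-16689 + 450) = 43589*(-16239) = -707841771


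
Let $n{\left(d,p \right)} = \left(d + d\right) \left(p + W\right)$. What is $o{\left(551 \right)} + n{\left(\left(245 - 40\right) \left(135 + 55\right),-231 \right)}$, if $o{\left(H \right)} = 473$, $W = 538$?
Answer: $23915773$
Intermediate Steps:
$n{\left(d,p \right)} = 2 d \left(538 + p\right)$ ($n{\left(d,p \right)} = \left(d + d\right) \left(p + 538\right) = 2 d \left(538 + p\right)$)
$o{\left(551 \right)} + n{\left(\left(245 - 40\right) \left(135 + 55\right),-231 \right)} = 473 + 2 \left(245 - 40\right) \left(135 + 55\right) \left(538 - 231\right) = 473 + 2 \cdot 205 \cdot 190 \cdot 307 = 473 + 2 \cdot 38950 \cdot 307 = 473 + 23915300 = 23915773$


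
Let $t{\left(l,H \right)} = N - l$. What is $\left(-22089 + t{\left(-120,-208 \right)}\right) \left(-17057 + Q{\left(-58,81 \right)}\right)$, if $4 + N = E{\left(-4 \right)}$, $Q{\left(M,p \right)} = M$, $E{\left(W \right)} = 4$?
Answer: $375999435$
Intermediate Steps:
$N = 0$ ($N = -4 + 4 = 0$)
$t{\left(l,H \right)} = - l$ ($t{\left(l,H \right)} = 0 - l = - l$)
$\left(-22089 + t{\left(-120,-208 \right)}\right) \left(-17057 + Q{\left(-58,81 \right)}\right) = \left(-22089 - -120\right) \left(-17057 - 58\right) = \left(-22089 + 120\right) \left(-17115\right) = \left(-21969\right) \left(-17115\right) = 375999435$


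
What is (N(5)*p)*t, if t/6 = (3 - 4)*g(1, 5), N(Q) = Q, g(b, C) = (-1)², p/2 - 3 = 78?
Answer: -4860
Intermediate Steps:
p = 162 (p = 6 + 2*78 = 6 + 156 = 162)
g(b, C) = 1
t = -6 (t = 6*((3 - 4)*1) = 6*(-1*1) = 6*(-1) = -6)
(N(5)*p)*t = (5*162)*(-6) = 810*(-6) = -4860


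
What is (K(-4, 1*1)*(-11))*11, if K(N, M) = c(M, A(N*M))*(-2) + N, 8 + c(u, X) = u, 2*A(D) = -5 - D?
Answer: -1210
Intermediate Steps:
A(D) = -5/2 - D/2 (A(D) = (-5 - D)/2 = -5/2 - D/2)
c(u, X) = -8 + u
K(N, M) = 16 + N - 2*M (K(N, M) = (-8 + M)*(-2) + N = (16 - 2*M) + N = 16 + N - 2*M)
(K(-4, 1*1)*(-11))*11 = ((16 - 4 - 2)*(-11))*11 = (10*(-11))*11 = -110*11 = -1210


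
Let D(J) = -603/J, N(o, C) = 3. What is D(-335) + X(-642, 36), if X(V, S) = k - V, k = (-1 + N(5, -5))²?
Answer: 3239/5 ≈ 647.80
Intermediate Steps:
k = 4 (k = (-1 + 3)² = 2² = 4)
X(V, S) = 4 - V
D(-335) + X(-642, 36) = -603/(-335) + (4 - 1*(-642)) = -603*(-1/335) + (4 + 642) = 9/5 + 646 = 3239/5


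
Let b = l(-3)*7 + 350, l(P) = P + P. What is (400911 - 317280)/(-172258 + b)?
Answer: -83631/171950 ≈ -0.48637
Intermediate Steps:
l(P) = 2*P
b = 308 (b = (2*(-3))*7 + 350 = -6*7 + 350 = -42 + 350 = 308)
(400911 - 317280)/(-172258 + b) = (400911 - 317280)/(-172258 + 308) = 83631/(-171950) = 83631*(-1/171950) = -83631/171950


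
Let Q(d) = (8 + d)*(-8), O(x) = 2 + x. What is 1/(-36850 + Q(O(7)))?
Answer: -1/36986 ≈ -2.7037e-5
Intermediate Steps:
Q(d) = -64 - 8*d
1/(-36850 + Q(O(7))) = 1/(-36850 + (-64 - 8*(2 + 7))) = 1/(-36850 + (-64 - 8*9)) = 1/(-36850 + (-64 - 72)) = 1/(-36850 - 136) = 1/(-36986) = -1/36986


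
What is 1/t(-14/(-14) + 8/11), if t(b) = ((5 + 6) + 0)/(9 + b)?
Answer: 118/121 ≈ 0.97521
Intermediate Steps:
t(b) = 11/(9 + b) (t(b) = (11 + 0)/(9 + b) = 11/(9 + b))
1/t(-14/(-14) + 8/11) = 1/(11/(9 + (-14/(-14) + 8/11))) = 1/(11/(9 + (-14*(-1/14) + 8*(1/11)))) = 1/(11/(9 + (1 + 8/11))) = 1/(11/(9 + 19/11)) = 1/(11/(118/11)) = 1/(11*(11/118)) = 1/(121/118) = 118/121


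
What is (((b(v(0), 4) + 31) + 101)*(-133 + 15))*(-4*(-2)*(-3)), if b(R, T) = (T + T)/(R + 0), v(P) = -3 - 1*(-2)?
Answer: 351168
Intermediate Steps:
v(P) = -1 (v(P) = -3 + 2 = -1)
b(R, T) = 2*T/R (b(R, T) = (2*T)/R = 2*T/R)
(((b(v(0), 4) + 31) + 101)*(-133 + 15))*(-4*(-2)*(-3)) = (((2*4/(-1) + 31) + 101)*(-133 + 15))*(-4*(-2)*(-3)) = (((2*4*(-1) + 31) + 101)*(-118))*(8*(-3)) = (((-8 + 31) + 101)*(-118))*(-24) = ((23 + 101)*(-118))*(-24) = (124*(-118))*(-24) = -14632*(-24) = 351168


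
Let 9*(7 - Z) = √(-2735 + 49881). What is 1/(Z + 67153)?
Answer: 2719980/182673833227 + 9*√47146/365347666454 ≈ 1.4895e-5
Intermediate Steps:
Z = 7 - √47146/9 (Z = 7 - √(-2735 + 49881)/9 = 7 - √47146/9 ≈ -17.126)
1/(Z + 67153) = 1/((7 - √47146/9) + 67153) = 1/(67160 - √47146/9)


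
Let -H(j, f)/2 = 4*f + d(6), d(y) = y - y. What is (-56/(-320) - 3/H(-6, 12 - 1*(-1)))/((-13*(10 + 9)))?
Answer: -53/64220 ≈ -0.00082529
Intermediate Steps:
d(y) = 0
H(j, f) = -8*f (H(j, f) = -2*(4*f + 0) = -8*f)
(-56/(-320) - 3/H(-6, 12 - 1*(-1)))/((-13*(10 + 9))) = (-56/(-320) - 3*(-1/(8*(12 - 1*(-1)))))/((-13*(10 + 9))) = (-56*(-1/320) - 3*(-1/(8*(12 + 1))))/((-13*19)) = (7/40 - 3/((-8*13)))/(-247) = (7/40 - 3/(-104))*(-1/247) = (7/40 - 3*(-1/104))*(-1/247) = (7/40 + 3/104)*(-1/247) = (53/260)*(-1/247) = -53/64220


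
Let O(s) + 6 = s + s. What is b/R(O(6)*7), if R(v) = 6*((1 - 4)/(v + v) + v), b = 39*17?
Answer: 3094/1175 ≈ 2.6332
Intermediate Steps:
O(s) = -6 + 2*s (O(s) = -6 + (s + s) = -6 + 2*s)
b = 663
R(v) = -9/v + 6*v (R(v) = 6*(-3*1/(2*v) + v) = 6*(-3/(2*v) + v) = 6*(v - 3/(2*v)) = -9/v + 6*v)
b/R(O(6)*7) = 663/(-9*1/(7*(-6 + 2*6)) + 6*((-6 + 2*6)*7)) = 663/(-9*1/(7*(-6 + 12)) + 6*((-6 + 12)*7)) = 663/(-9/(6*7) + 6*(6*7)) = 663/(-9/42 + 6*42) = 663/(-9*1/42 + 252) = 663/(-3/14 + 252) = 663/(3525/14) = 663*(14/3525) = 3094/1175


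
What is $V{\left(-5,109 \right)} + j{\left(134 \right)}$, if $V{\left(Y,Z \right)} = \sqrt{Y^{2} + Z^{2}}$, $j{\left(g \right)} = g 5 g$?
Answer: $89780 + \sqrt{11906} \approx 89889.0$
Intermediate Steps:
$j{\left(g \right)} = 5 g^{2}$ ($j{\left(g \right)} = 5 g g = 5 g^{2}$)
$V{\left(-5,109 \right)} + j{\left(134 \right)} = \sqrt{\left(-5\right)^{2} + 109^{2}} + 5 \cdot 134^{2} = \sqrt{25 + 11881} + 5 \cdot 17956 = \sqrt{11906} + 89780 = 89780 + \sqrt{11906}$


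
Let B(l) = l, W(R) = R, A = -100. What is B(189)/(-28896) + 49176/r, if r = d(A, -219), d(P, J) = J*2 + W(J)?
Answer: -7519121/100448 ≈ -74.856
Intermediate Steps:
d(P, J) = 3*J (d(P, J) = J*2 + J = 2*J + J = 3*J)
r = -657 (r = 3*(-219) = -657)
B(189)/(-28896) + 49176/r = 189/(-28896) + 49176/(-657) = 189*(-1/28896) + 49176*(-1/657) = -9/1376 - 5464/73 = -7519121/100448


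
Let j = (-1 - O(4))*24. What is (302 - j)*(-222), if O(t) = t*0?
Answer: -72372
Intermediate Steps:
O(t) = 0
j = -24 (j = (-1 - 1*0)*24 = (-1 + 0)*24 = -1*24 = -24)
(302 - j)*(-222) = (302 - 1*(-24))*(-222) = (302 + 24)*(-222) = 326*(-222) = -72372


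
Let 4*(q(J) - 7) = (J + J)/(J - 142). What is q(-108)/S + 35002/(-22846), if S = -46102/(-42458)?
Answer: 168307034159/32913946625 ≈ 5.1135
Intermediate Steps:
S = 23051/21229 (S = -46102*(-1/42458) = 23051/21229 ≈ 1.0858)
q(J) = 7 + J/(2*(-142 + J)) (q(J) = 7 + ((J + J)/(J - 142))/4 = 7 + ((2*J)/(-142 + J))/4 = 7 + (2*J/(-142 + J))/4 = 7 + J/(2*(-142 + J)))
q(-108)/S + 35002/(-22846) = ((-1988 + 15*(-108))/(2*(-142 - 108)))/(23051/21229) + 35002/(-22846) = ((½)*(-1988 - 1620)/(-250))*(21229/23051) + 35002*(-1/22846) = ((½)*(-1/250)*(-3608))*(21229/23051) - 17501/11423 = (902/125)*(21229/23051) - 17501/11423 = 19148558/2881375 - 17501/11423 = 168307034159/32913946625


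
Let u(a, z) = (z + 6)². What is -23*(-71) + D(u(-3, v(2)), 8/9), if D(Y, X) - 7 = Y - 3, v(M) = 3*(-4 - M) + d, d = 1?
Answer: 1758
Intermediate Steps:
v(M) = -11 - 3*M (v(M) = 3*(-4 - M) + 1 = (-12 - 3*M) + 1 = -11 - 3*M)
u(a, z) = (6 + z)²
D(Y, X) = 4 + Y (D(Y, X) = 7 + (Y - 3) = 7 + (-3 + Y) = 4 + Y)
-23*(-71) + D(u(-3, v(2)), 8/9) = -23*(-71) + (4 + (6 + (-11 - 3*2))²) = 1633 + (4 + (6 + (-11 - 6))²) = 1633 + (4 + (6 - 17)²) = 1633 + (4 + (-11)²) = 1633 + (4 + 121) = 1633 + 125 = 1758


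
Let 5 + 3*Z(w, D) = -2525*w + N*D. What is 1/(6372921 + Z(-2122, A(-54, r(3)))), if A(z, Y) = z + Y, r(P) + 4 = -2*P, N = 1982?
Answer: 3/24349960 ≈ 1.2320e-7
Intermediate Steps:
r(P) = -4 - 2*P
A(z, Y) = Y + z
Z(w, D) = -5/3 - 2525*w/3 + 1982*D/3 (Z(w, D) = -5/3 + (-2525*w + 1982*D)/3 = -5/3 + (-2525*w/3 + 1982*D/3) = -5/3 - 2525*w/3 + 1982*D/3)
1/(6372921 + Z(-2122, A(-54, r(3)))) = 1/(6372921 + (-5/3 - 2525/3*(-2122) + 1982*((-4 - 2*3) - 54)/3)) = 1/(6372921 + (-5/3 + 5358050/3 + 1982*((-4 - 6) - 54)/3)) = 1/(6372921 + (-5/3 + 5358050/3 + 1982*(-10 - 54)/3)) = 1/(6372921 + (-5/3 + 5358050/3 + (1982/3)*(-64))) = 1/(6372921 + (-5/3 + 5358050/3 - 126848/3)) = 1/(6372921 + 5231197/3) = 1/(24349960/3) = 3/24349960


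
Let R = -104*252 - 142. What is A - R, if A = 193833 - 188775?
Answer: 31408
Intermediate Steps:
R = -26350 (R = -26208 - 142 = -26350)
A = 5058
A - R = 5058 - 1*(-26350) = 5058 + 26350 = 31408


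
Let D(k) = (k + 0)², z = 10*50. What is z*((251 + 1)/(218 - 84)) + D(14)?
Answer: 76132/67 ≈ 1136.3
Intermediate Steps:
z = 500
D(k) = k²
z*((251 + 1)/(218 - 84)) + D(14) = 500*((251 + 1)/(218 - 84)) + 14² = 500*(252/134) + 196 = 500*(252*(1/134)) + 196 = 500*(126/67) + 196 = 63000/67 + 196 = 76132/67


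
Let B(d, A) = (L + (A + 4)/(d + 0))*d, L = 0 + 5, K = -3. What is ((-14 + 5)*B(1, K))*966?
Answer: -52164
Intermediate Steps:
L = 5
B(d, A) = d*(5 + (4 + A)/d) (B(d, A) = (5 + (A + 4)/(d + 0))*d = (5 + (4 + A)/d)*d = d*(5 + (4 + A)/d))
((-14 + 5)*B(1, K))*966 = ((-14 + 5)*(4 - 3 + 5*1))*966 = -9*(4 - 3 + 5)*966 = -9*6*966 = -54*966 = -52164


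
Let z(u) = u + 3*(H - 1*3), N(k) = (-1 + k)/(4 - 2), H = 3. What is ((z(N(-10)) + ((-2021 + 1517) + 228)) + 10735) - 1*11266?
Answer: -1625/2 ≈ -812.50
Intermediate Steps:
N(k) = -½ + k/2 (N(k) = (-1 + k)/2 = (-1 + k)*(½) = -½ + k/2)
z(u) = u (z(u) = u + 3*(3 - 1*3) = u + 3*(3 - 3) = u + 3*0 = u + 0 = u)
((z(N(-10)) + ((-2021 + 1517) + 228)) + 10735) - 1*11266 = (((-½ + (½)*(-10)) + ((-2021 + 1517) + 228)) + 10735) - 1*11266 = (((-½ - 5) + (-504 + 228)) + 10735) - 11266 = ((-11/2 - 276) + 10735) - 11266 = (-563/2 + 10735) - 11266 = 20907/2 - 11266 = -1625/2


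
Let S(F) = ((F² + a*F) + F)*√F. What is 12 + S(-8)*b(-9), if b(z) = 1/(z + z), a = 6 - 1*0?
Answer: 12 - 8*I*√2/9 ≈ 12.0 - 1.2571*I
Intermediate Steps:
a = 6 (a = 6 + 0 = 6)
b(z) = 1/(2*z)
S(F) = √F*(F² + 7*F) (S(F) = ((F² + 6*F) + F)*√F = (F² + 7*F)*√F = √F*(F² + 7*F))
12 + S(-8)*b(-9) = 12 + ((-8)^(3/2)*(7 - 8))*((½)/(-9)) = 12 + (-16*I*√2*(-1))*((½)*(-⅑)) = 12 + (16*I*√2)*(-1/18) = 12 - 8*I*√2/9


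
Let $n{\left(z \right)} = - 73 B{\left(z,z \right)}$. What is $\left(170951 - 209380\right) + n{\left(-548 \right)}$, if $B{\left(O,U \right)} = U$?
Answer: $1575$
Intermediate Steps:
$n{\left(z \right)} = - 73 z$
$\left(170951 - 209380\right) + n{\left(-548 \right)} = \left(170951 - 209380\right) - -40004 = \left(170951 - 209380\right) + 40004 = -38429 + 40004 = 1575$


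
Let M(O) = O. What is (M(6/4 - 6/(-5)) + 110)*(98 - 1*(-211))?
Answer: 348243/10 ≈ 34824.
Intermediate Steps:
(M(6/4 - 6/(-5)) + 110)*(98 - 1*(-211)) = ((6/4 - 6/(-5)) + 110)*(98 - 1*(-211)) = ((6*(1/4) - 6*(-1/5)) + 110)*(98 + 211) = ((3/2 + 6/5) + 110)*309 = (27/10 + 110)*309 = (1127/10)*309 = 348243/10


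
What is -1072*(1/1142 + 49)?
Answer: -29994024/571 ≈ -52529.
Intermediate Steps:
-1072*(1/1142 + 49) = -1072*55959/1142 = -29994024/571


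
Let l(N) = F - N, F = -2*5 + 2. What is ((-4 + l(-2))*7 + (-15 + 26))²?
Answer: 3481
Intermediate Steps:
F = -8 (F = -10 + 2 = -8)
l(N) = -8 - N
((-4 + l(-2))*7 + (-15 + 26))² = ((-4 + (-8 - 1*(-2)))*7 + (-15 + 26))² = ((-4 + (-8 + 2))*7 + 11)² = ((-4 - 6)*7 + 11)² = (-10*7 + 11)² = (-70 + 11)² = (-59)² = 3481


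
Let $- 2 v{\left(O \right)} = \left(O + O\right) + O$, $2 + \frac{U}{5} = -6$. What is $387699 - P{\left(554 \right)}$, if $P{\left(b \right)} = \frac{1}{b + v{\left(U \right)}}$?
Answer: $\frac{238047185}{614} \approx 3.877 \cdot 10^{5}$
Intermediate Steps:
$U = -40$ ($U = -10 + 5 \left(-6\right) = -10 - 30 = -40$)
$v{\left(O \right)} = - \frac{3 O}{2}$ ($v{\left(O \right)} = - \frac{\left(O + O\right) + O}{2} = - \frac{2 O + O}{2} = - \frac{3 O}{2}$)
$P{\left(b \right)} = \frac{1}{60 + b}$ ($P{\left(b \right)} = \frac{1}{b - -60} = \frac{1}{b + 60} = \frac{1}{60 + b}$)
$387699 - P{\left(554 \right)} = 387699 - \frac{1}{60 + 554} = 387699 - \frac{1}{614} = \frac{238047185}{614}$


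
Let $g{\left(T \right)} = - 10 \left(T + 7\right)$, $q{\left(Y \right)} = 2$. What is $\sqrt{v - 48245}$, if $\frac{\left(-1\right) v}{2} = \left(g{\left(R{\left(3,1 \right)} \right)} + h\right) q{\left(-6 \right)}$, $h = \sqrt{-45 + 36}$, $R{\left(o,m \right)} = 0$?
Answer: $\sqrt{-47965 - 12 i} \approx 0.027 - 219.01 i$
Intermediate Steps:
$h = 3 i$ ($h = \sqrt{-9} = 3 i \approx 3.0 i$)
$g{\left(T \right)} = -70 - 10 T$ ($g{\left(T \right)} = - 10 \left(7 + T\right) = -70 - 10 T$)
$v = 280 - 12 i$ ($v = - 2 \left(\left(-70 - 0\right) + 3 i\right) 2 = - 2 \left(\left(-70 + 0\right) + 3 i\right) 2 = - 2 \left(-70 + 3 i\right) 2 = - 2 \left(-140 + 6 i\right) = 280 - 12 i \approx 280.0 - 12.0 i$)
$\sqrt{v - 48245} = \sqrt{\left(280 - 12 i\right) - 48245} = \sqrt{-47965 - 12 i}$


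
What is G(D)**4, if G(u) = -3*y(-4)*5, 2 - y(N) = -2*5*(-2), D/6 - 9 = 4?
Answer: 5314410000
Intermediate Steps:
D = 78 (D = 54 + 6*4 = 54 + 24 = 78)
y(N) = -18 (y(N) = 2 - (-2*5)*(-2) = 2 - (-10)*(-2) = 2 - 1*20 = 2 - 20 = -18)
G(u) = 270 (G(u) = -3*(-18)*5 = 54*5 = 270)
G(D)**4 = 270**4 = 5314410000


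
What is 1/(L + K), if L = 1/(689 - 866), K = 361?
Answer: 177/63896 ≈ 0.0027701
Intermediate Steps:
L = -1/177 (L = 1/(-177) = -1/177 ≈ -0.0056497)
1/(L + K) = 1/(-1/177 + 361) = 1/(63896/177) = 177/63896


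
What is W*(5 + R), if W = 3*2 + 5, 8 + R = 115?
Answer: 1232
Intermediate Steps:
R = 107 (R = -8 + 115 = 107)
W = 11 (W = 6 + 5 = 11)
W*(5 + R) = 11*(5 + 107) = 11*112 = 1232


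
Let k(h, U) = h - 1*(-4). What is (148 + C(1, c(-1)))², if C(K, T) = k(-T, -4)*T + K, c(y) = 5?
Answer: 20736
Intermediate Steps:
k(h, U) = 4 + h (k(h, U) = h + 4 = 4 + h)
C(K, T) = K + T*(4 - T) (C(K, T) = (4 - T)*T + K = T*(4 - T) + K = K + T*(4 - T))
(148 + C(1, c(-1)))² = (148 + (1 - 1*5*(-4 + 5)))² = (148 + (1 - 1*5*1))² = (148 + (1 - 5))² = (148 - 4)² = 144² = 20736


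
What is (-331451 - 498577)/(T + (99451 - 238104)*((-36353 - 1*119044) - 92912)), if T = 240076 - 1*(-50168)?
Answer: -830028/34429078021 ≈ -2.4108e-5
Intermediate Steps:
T = 290244 (T = 240076 + 50168 = 290244)
(-331451 - 498577)/(T + (99451 - 238104)*((-36353 - 1*119044) - 92912)) = (-331451 - 498577)/(290244 + (99451 - 238104)*((-36353 - 1*119044) - 92912)) = -830028/(290244 - 138653*((-36353 - 119044) - 92912)) = -830028/(290244 - 138653*(-155397 - 92912)) = -830028/(290244 - 138653*(-248309)) = -830028/(290244 + 34428787777) = -830028/34429078021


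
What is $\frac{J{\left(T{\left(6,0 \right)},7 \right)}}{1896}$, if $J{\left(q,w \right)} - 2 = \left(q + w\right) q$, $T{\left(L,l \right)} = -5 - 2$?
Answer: $\frac{1}{948} \approx 0.0010549$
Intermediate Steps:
$T{\left(L,l \right)} = -7$ ($T{\left(L,l \right)} = -5 - 2 = -7$)
$J{\left(q,w \right)} = 2 + q \left(q + w\right)$ ($J{\left(q,w \right)} = 2 + \left(q + w\right) q = 2 + q \left(q + w\right)$)
$\frac{J{\left(T{\left(6,0 \right)},7 \right)}}{1896} = \frac{2 + \left(-7\right)^{2} - 49}{1896} = \left(2 + 49 - 49\right) \frac{1}{1896} = 2 \cdot \frac{1}{1896} = \frac{1}{948}$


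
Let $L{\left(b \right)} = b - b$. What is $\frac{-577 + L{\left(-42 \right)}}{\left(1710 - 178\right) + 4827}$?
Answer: $- \frac{577}{6359} \approx -0.090738$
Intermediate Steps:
$L{\left(b \right)} = 0$
$\frac{-577 + L{\left(-42 \right)}}{\left(1710 - 178\right) + 4827} = \frac{-577 + 0}{\left(1710 - 178\right) + 4827} = - \frac{577}{1532 + 4827} = - \frac{577}{6359}$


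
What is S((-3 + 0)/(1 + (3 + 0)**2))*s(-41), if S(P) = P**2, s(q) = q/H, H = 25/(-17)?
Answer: 6273/2500 ≈ 2.5092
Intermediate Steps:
H = -25/17 (H = 25*(-1/17) = -25/17 ≈ -1.4706)
s(q) = -17*q/25 (s(q) = q/(-25/17) = q*(-17/25) = -17*q/25)
S((-3 + 0)/(1 + (3 + 0)**2))*s(-41) = ((-3 + 0)/(1 + (3 + 0)**2))**2*(-17/25*(-41)) = (-3/(1 + 3**2))**2*(697/25) = (-3/(1 + 9))**2*(697/25) = (-3/10)**2*(697/25) = (9/100)*(697/25) = 6273/2500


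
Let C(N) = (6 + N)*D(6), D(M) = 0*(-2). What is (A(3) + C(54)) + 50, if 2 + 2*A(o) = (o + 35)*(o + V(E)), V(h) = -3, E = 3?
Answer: 49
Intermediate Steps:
D(M) = 0
C(N) = 0 (C(N) = (6 + N)*0 = 0)
A(o) = -1 + (-3 + o)*(35 + o)/2 (A(o) = -1 + ((o + 35)*(o - 3))/2 = -1 + ((35 + o)*(-3 + o))/2 = -1 + ((-3 + o)*(35 + o))/2 = -1 + (-3 + o)*(35 + o)/2)
(A(3) + C(54)) + 50 = ((-107/2 + (1/2)*3**2 + 16*3) + 0) + 50 = ((-107/2 + (1/2)*9 + 48) + 0) + 50 = ((-107/2 + 9/2 + 48) + 0) + 50 = (-1 + 0) + 50 = -1 + 50 = 49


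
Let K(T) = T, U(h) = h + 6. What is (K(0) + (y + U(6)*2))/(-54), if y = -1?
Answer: -23/54 ≈ -0.42593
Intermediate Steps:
U(h) = 6 + h
(K(0) + (y + U(6)*2))/(-54) = (0 + (-1 + (6 + 6)*2))/(-54) = -(0 + (-1 + 12*2))/54 = -(0 + (-1 + 24))/54 = -(0 + 23)/54 = -1/54*23 = -23/54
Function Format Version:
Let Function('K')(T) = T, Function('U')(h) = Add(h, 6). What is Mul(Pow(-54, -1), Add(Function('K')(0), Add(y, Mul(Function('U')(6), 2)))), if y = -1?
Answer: Rational(-23, 54) ≈ -0.42593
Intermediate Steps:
Function('U')(h) = Add(6, h)
Mul(Pow(-54, -1), Add(Function('K')(0), Add(y, Mul(Function('U')(6), 2)))) = Mul(Pow(-54, -1), Add(0, Add(-1, Mul(Add(6, 6), 2)))) = Mul(Rational(-1, 54), Add(0, Add(-1, Mul(12, 2)))) = Mul(Rational(-1, 54), Add(0, Add(-1, 24))) = Mul(Rational(-1, 54), Add(0, 23)) = Mul(Rational(-1, 54), 23) = Rational(-23, 54)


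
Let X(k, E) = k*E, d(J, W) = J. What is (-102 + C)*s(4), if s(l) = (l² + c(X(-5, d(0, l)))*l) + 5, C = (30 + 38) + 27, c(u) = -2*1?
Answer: -91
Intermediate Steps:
X(k, E) = E*k
c(u) = -2
C = 95 (C = 68 + 27 = 95)
s(l) = 5 + l² - 2*l (s(l) = (l² - 2*l) + 5 = 5 + l² - 2*l)
(-102 + C)*s(4) = (-102 + 95)*(5 + 4² - 2*4) = -7*(5 + 16 - 8) = -7*13 = -91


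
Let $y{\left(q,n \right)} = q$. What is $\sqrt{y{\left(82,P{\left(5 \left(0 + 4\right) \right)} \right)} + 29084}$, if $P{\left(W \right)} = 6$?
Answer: $\sqrt{29166} \approx 170.78$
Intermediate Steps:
$\sqrt{y{\left(82,P{\left(5 \left(0 + 4\right) \right)} \right)} + 29084} = \sqrt{82 + 29084} = \sqrt{29166}$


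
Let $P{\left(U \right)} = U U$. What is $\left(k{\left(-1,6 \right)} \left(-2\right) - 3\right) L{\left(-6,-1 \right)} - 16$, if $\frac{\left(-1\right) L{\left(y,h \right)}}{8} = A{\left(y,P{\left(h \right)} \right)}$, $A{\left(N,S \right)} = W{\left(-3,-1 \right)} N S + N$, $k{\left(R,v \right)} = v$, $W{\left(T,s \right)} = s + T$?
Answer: $2144$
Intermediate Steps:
$W{\left(T,s \right)} = T + s$
$P{\left(U \right)} = U^{2}$
$A{\left(N,S \right)} = N - 4 N S$ ($A{\left(N,S \right)} = \left(-3 - 1\right) N S + N = - 4 N S + N = N - 4 N S$)
$L{\left(y,h \right)} = - 8 y \left(1 - 4 h^{2}\right)$
$\left(k{\left(-1,6 \right)} \left(-2\right) - 3\right) L{\left(-6,-1 \right)} - 16 = \left(6 \left(-2\right) - 3\right) 8 \left(-6\right) \left(-1 + 4 \left(-1\right)^{2}\right) - 16 = \left(-12 - 3\right) 8 \left(-6\right) \left(-1 + 4 \cdot 1\right) - 16 = - 15 \cdot 8 \left(-6\right) \left(-1 + 4\right) - 16 = - 15 \cdot 8 \left(-6\right) 3 - 16 = \left(-15\right) \left(-144\right) - 16 = 2160 - 16 = 2144$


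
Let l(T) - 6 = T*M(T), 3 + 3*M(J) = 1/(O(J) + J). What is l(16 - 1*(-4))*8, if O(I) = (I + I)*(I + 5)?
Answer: -17128/153 ≈ -111.95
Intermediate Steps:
O(I) = 2*I*(5 + I) (O(I) = (2*I)*(5 + I) = 2*I*(5 + I))
M(J) = -1 + 1/(3*(J + 2*J*(5 + J))) (M(J) = -1 + 1/(3*(2*J*(5 + J) + J)) = -1 + 1/(3*(J + 2*J*(5 + J))))
l(T) = 6 + (1 - 33*T - 6*T²)/(3*(11 + 2*T)) (l(T) = 6 + T*((1 - 33*T - 6*T²)/(3*T*(11 + 2*T))) = 6 + (1 - 33*T - 6*T²)/(3*(11 + 2*T)))
l(16 - 1*(-4))*8 = ((199 - 6*(16 - 1*(-4))² + 3*(16 - 1*(-4)))/(3*(11 + 2*(16 - 1*(-4)))))*8 = ((199 - 6*(16 + 4)² + 3*(16 + 4))/(3*(11 + 2*(16 + 4))))*8 = ((199 - 6*20² + 3*20)/(3*(11 + 2*20)))*8 = ((199 - 6*400 + 60)/(3*(11 + 40)))*8 = ((⅓)*(199 - 2400 + 60)/51)*8 = ((⅓)*(1/51)*(-2141))*8 = -2141/153*8 = -17128/153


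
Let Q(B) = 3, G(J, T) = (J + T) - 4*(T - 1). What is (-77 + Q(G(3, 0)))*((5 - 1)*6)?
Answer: -1776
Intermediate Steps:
G(J, T) = 4 + J - 3*T (G(J, T) = (J + T) - 4*(-1 + T) = (J + T) + (4 - 4*T) = 4 + J - 3*T)
(-77 + Q(G(3, 0)))*((5 - 1)*6) = (-77 + 3)*((5 - 1)*6) = -296*6 = -74*24 = -1776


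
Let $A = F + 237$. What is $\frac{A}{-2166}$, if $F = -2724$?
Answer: $\frac{829}{722} \approx 1.1482$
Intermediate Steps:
$A = -2487$ ($A = -2724 + 237 = -2487$)
$\frac{A}{-2166} = - \frac{2487}{-2166} = \left(-2487\right) \left(- \frac{1}{2166}\right) = \frac{829}{722}$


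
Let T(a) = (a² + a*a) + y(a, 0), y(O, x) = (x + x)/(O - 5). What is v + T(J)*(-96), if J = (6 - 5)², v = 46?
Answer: -146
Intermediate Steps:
J = 1 (J = 1² = 1)
y(O, x) = 2*x/(-5 + O) (y(O, x) = (2*x)/(-5 + O) = 2*x/(-5 + O))
T(a) = 2*a² (T(a) = (a² + a*a) + 2*0/(-5 + a) = (a² + a²) + 0 = 2*a² + 0 = 2*a²)
v + T(J)*(-96) = 46 + (2*1²)*(-96) = 46 + (2*1)*(-96) = 46 + 2*(-96) = 46 - 192 = -146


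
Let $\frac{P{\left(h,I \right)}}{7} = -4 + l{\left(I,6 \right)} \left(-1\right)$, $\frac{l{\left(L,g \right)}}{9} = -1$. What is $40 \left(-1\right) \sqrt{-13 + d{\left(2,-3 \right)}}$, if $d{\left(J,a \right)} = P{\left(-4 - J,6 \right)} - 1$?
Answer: $- 40 \sqrt{21} \approx -183.3$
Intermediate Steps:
$l{\left(L,g \right)} = -9$ ($l{\left(L,g \right)} = 9 \left(-1\right) = -9$)
$P{\left(h,I \right)} = 35$ ($P{\left(h,I \right)} = 7 \left(-4 - -9\right) = 7 \left(-4 + 9\right) = 7 \cdot 5 = 35$)
$d{\left(J,a \right)} = 34$ ($d{\left(J,a \right)} = 35 - 1 = 34$)
$40 \left(-1\right) \sqrt{-13 + d{\left(2,-3 \right)}} = 40 \left(-1\right) \sqrt{-13 + 34} = - 40 \sqrt{21}$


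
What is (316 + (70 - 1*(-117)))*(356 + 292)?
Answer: 325944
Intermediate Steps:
(316 + (70 - 1*(-117)))*(356 + 292) = (316 + (70 + 117))*648 = (316 + 187)*648 = 503*648 = 325944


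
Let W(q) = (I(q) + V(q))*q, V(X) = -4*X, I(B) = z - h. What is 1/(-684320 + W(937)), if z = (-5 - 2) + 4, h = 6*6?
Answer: -1/4232739 ≈ -2.3625e-7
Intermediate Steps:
h = 36
z = -3 (z = -7 + 4 = -3)
I(B) = -39 (I(B) = -3 - 1*36 = -3 - 36 = -39)
W(q) = q*(-39 - 4*q) (W(q) = (-39 - 4*q)*q = q*(-39 - 4*q))
1/(-684320 + W(937)) = 1/(-684320 - 1*937*(39 + 4*937)) = 1/(-684320 - 1*937*(39 + 3748)) = 1/(-684320 - 1*937*3787) = 1/(-684320 - 3548419) = 1/(-4232739) = -1/4232739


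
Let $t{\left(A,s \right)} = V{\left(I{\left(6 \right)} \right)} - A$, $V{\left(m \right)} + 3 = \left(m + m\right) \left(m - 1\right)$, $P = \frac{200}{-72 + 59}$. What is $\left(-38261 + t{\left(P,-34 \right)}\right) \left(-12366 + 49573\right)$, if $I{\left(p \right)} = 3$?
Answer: $- \frac{18494706732}{13} \approx -1.4227 \cdot 10^{9}$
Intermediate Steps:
$P = - \frac{200}{13}$ ($P = \frac{200}{-13} = 200 \left(- \frac{1}{13}\right) = - \frac{200}{13} \approx -15.385$)
$V{\left(m \right)} = -3 + 2 m \left(-1 + m\right)$ ($V{\left(m \right)} = -3 + \left(m + m\right) \left(m - 1\right) = -3 + 2 m \left(-1 + m\right)$)
$t{\left(A,s \right)} = 9 - A$ ($t{\left(A,s \right)} = \left(-3 - 6 + 2 \cdot 3^{2}\right) - A = \left(-3 - 6 + 2 \cdot 9\right) - A = \left(-3 - 6 + 18\right) - A = 9 - A$)
$\left(-38261 + t{\left(P,-34 \right)}\right) \left(-12366 + 49573\right) = \left(-38261 + \left(9 - - \frac{200}{13}\right)\right) \left(-12366 + 49573\right) = \left(-38261 + \left(9 + \frac{200}{13}\right)\right) 37207 = \left(-38261 + \frac{317}{13}\right) 37207 = \left(- \frac{497076}{13}\right) 37207 = - \frac{18494706732}{13}$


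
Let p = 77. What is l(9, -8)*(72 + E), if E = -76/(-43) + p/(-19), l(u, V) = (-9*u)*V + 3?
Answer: 37079007/817 ≈ 45384.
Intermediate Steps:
l(u, V) = 3 - 9*V*u (l(u, V) = -9*V*u + 3 = 3 - 9*V*u)
E = -1867/817 (E = -76/(-43) + 77/(-19) = -76*(-1/43) + 77*(-1/19) = 76/43 - 77/19 = -1867/817 ≈ -2.2852)
l(9, -8)*(72 + E) = (3 - 9*(-8)*9)*(72 - 1867/817) = (3 + 648)*(56957/817) = 651*(56957/817) = 37079007/817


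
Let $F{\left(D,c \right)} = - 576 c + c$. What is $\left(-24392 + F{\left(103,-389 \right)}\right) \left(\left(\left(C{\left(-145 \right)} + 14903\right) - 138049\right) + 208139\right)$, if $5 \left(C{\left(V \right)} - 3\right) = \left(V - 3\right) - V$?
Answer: $\frac{84690691491}{5} \approx 1.6938 \cdot 10^{10}$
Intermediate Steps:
$C{\left(V \right)} = \frac{12}{5}$ ($C{\left(V \right)} = 3 + \frac{\left(V - 3\right) - V}{5} = 3 + \frac{\left(-3 + V\right) - V}{5} = 3 + \frac{1}{5} \left(-3\right) = 3 - \frac{3}{5} = \frac{12}{5}$)
$F{\left(D,c \right)} = - 575 c$
$\left(-24392 + F{\left(103,-389 \right)}\right) \left(\left(\left(C{\left(-145 \right)} + 14903\right) - 138049\right) + 208139\right) = \left(-24392 - -223675\right) \left(\left(\left(\frac{12}{5} + 14903\right) - 138049\right) + 208139\right) = \left(-24392 + 223675\right) \left(\left(\frac{74527}{5} - 138049\right) + 208139\right) = 199283 \left(- \frac{615718}{5} + 208139\right) = 199283 \cdot \frac{424977}{5} = \frac{84690691491}{5}$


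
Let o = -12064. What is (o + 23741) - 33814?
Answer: -22137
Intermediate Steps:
(o + 23741) - 33814 = (-12064 + 23741) - 33814 = 11677 - 33814 = -22137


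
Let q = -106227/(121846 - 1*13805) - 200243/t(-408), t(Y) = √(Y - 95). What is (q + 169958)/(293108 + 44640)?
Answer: 18362326051/36490631668 + 200243*I*√503/169887244 ≈ 0.50321 + 0.026435*I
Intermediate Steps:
t(Y) = √(-95 + Y)
q = -106227/108041 + 200243*I*√503/503 (q = -106227/(121846 - 1*13805) - 200243/√(-95 - 408) = -106227/(121846 - 13805) - 200243*(-I*√503/503) = -106227/108041 - 200243*(-I*√503/503) = -106227*1/108041 - (-200243)*I*√503/503 = -106227/108041 + 200243*I*√503/503 ≈ -0.98321 + 8928.4*I)
(q + 169958)/(293108 + 44640) = ((-106227/108041 + 200243*I*√503/503) + 169958)/(293108 + 44640) = (18362326051/108041 + 200243*I*√503/503)/337748 = (18362326051/108041 + 200243*I*√503/503)*(1/337748) = 18362326051/36490631668 + 200243*I*√503/169887244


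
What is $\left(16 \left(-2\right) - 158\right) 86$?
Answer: $-16340$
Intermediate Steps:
$\left(16 \left(-2\right) - 158\right) 86 = \left(-32 - 158\right) 86 = \left(-190\right) 86 = -16340$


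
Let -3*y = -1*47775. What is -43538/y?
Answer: -43538/15925 ≈ -2.7339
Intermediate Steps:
y = 15925 (y = -(-1)*47775/3 = -1/3*(-47775) = 15925)
-43538/y = -43538/15925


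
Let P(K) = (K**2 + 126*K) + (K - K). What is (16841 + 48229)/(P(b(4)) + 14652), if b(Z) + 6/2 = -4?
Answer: 65070/13819 ≈ 4.7087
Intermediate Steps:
b(Z) = -7 (b(Z) = -3 - 4 = -7)
P(K) = K**2 + 126*K (P(K) = (K**2 + 126*K) + 0 = K**2 + 126*K)
(16841 + 48229)/(P(b(4)) + 14652) = (16841 + 48229)/(-7*(126 - 7) + 14652) = 65070/(-7*119 + 14652) = 65070/(-833 + 14652) = 65070/13819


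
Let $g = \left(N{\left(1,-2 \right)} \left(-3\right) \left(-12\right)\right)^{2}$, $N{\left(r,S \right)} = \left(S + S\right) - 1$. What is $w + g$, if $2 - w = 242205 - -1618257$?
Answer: $-1828060$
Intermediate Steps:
$N{\left(r,S \right)} = -1 + 2 S$ ($N{\left(r,S \right)} = 2 S - 1 = -1 + 2 S$)
$w = -1860460$ ($w = 2 - \left(242205 - -1618257\right) = 2 - \left(242205 + 1618257\right) = 2 - 1860462 = -1860460$)
$g = 32400$ ($g = \left(\left(-1 + 2 \left(-2\right)\right) \left(-3\right) \left(-12\right)\right)^{2} = \left(\left(-1 - 4\right) \left(-3\right) \left(-12\right)\right)^{2} = \left(\left(-5\right) \left(-3\right) \left(-12\right)\right)^{2} = \left(15 \left(-12\right)\right)^{2} = \left(-180\right)^{2} = 32400$)
$w + g = -1860460 + 32400 = -1828060$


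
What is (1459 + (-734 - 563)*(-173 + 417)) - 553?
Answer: -315562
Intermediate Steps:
(1459 + (-734 - 563)*(-173 + 417)) - 553 = (1459 - 1297*244) - 553 = (1459 - 316468) - 553 = -315009 - 553 = -315562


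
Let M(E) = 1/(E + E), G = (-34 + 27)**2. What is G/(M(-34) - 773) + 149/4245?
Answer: -1262431/44627685 ≈ -0.028288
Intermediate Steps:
G = 49 (G = (-7)**2 = 49)
M(E) = 1/(2*E)
G/(M(-34) - 773) + 149/4245 = 49/((1/2)/(-34) - 773) + 149/4245 = 49/((1/2)*(-1/34) - 773) + 149*(1/4245) = 49/(-1/68 - 773) + 149/4245 = 49/(-52565/68) + 149/4245 = 49*(-68/52565) + 149/4245 = -3332/52565 + 149/4245 = -1262431/44627685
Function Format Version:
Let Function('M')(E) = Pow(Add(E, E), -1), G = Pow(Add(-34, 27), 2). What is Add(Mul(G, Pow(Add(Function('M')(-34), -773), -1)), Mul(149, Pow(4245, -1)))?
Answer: Rational(-1262431, 44627685) ≈ -0.028288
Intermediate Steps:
G = 49 (G = Pow(-7, 2) = 49)
Function('M')(E) = Mul(Rational(1, 2), Pow(E, -1)) (Function('M')(E) = Pow(Mul(2, E), -1) = Mul(Rational(1, 2), Pow(E, -1)))
Add(Mul(G, Pow(Add(Function('M')(-34), -773), -1)), Mul(149, Pow(4245, -1))) = Add(Mul(49, Pow(Add(Mul(Rational(1, 2), Pow(-34, -1)), -773), -1)), Mul(149, Pow(4245, -1))) = Add(Mul(49, Pow(Add(Mul(Rational(1, 2), Rational(-1, 34)), -773), -1)), Mul(149, Rational(1, 4245))) = Add(Mul(49, Pow(Add(Rational(-1, 68), -773), -1)), Rational(149, 4245)) = Add(Mul(49, Pow(Rational(-52565, 68), -1)), Rational(149, 4245)) = Add(Mul(49, Rational(-68, 52565)), Rational(149, 4245)) = Add(Rational(-3332, 52565), Rational(149, 4245)) = Rational(-1262431, 44627685)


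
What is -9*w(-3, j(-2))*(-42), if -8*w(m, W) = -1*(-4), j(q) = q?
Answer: -189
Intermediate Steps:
w(m, W) = -1/2 (w(m, W) = -(-1)*(-4)/8 = -1/8*4 = -1/2)
-9*w(-3, j(-2))*(-42) = -9*(-1/2)*(-42) = (9/2)*(-42) = -189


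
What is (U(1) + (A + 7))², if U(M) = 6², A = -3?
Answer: 1600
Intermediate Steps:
U(M) = 36
(U(1) + (A + 7))² = (36 + (-3 + 7))² = (36 + 4)² = 40² = 1600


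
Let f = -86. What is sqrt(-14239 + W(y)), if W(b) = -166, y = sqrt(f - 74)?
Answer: I*sqrt(14405) ≈ 120.02*I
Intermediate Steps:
y = 4*I*sqrt(10) (y = sqrt(-86 - 74) = sqrt(-160) = 4*I*sqrt(10) ≈ 12.649*I)
sqrt(-14239 + W(y)) = sqrt(-14239 - 166) = sqrt(-14405) = I*sqrt(14405)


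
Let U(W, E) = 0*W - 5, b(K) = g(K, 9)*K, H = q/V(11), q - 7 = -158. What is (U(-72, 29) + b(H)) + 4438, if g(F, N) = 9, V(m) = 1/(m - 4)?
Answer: -5080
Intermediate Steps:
q = -151 (q = 7 - 158 = -151)
V(m) = 1/(-4 + m)
H = -1057 (H = -151/(1/(-4 + 11)) = -151/(1/7) = -151/⅐ = -151*7 = -1057)
b(K) = 9*K
U(W, E) = -5 (U(W, E) = 0 - 5 = -5)
(U(-72, 29) + b(H)) + 4438 = (-5 + 9*(-1057)) + 4438 = (-5 - 9513) + 4438 = -9518 + 4438 = -5080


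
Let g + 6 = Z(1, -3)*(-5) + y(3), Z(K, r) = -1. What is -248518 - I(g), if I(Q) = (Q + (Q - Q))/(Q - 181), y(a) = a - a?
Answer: -45230277/182 ≈ -2.4852e+5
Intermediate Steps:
y(a) = 0
g = -1 (g = -6 + (-1*(-5) + 0) = -6 + (5 + 0) = -6 + 5 = -1)
I(Q) = Q/(-181 + Q) (I(Q) = (Q + 0)/(-181 + Q) = Q/(-181 + Q))
-248518 - I(g) = -248518 - (-1)/(-181 - 1) = -248518 - (-1)/(-182) = -248518 - (-1)*(-1)/182 = -248518 - 1*1/182 = -248518 - 1/182 = -45230277/182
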